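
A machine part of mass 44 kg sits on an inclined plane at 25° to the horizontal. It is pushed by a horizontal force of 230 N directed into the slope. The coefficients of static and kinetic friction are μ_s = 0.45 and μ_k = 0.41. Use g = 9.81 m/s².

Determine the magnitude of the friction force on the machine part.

f ≈ 26 N (down the incline)

Normal direction: N = m g cos θ + P sin θ = 488.4 N.
Parallel to the incline: P cos θ − m g sin θ = 208.5 − 182.4 = 26.03 N; the friction needed to balance this is 26.03 N acting down the slope.
Maximum static friction: μ_s N = 0.45 × 488.4 = 219.8 N.
|f_req| = 26.03 ≤ 219.8 N → the machine part is in equilibrium; friction equals the required value.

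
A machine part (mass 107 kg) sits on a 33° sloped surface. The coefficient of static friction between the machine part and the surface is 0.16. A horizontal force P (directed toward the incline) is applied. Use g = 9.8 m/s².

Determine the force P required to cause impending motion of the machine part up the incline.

P ≈ 947 N

At impending motion up the slope, friction acts down-slope at its limit: f = μ_s N.
Perpendicular to the incline: N = m g cos θ + P sin θ.
Along the incline: P cos θ = m g sin θ + μ_s N = m g sin θ + μ_s (m g cos θ + P sin θ).
Solving, P (cos θ − μ_s sin θ) = m g (sin θ + μ_s cos θ), so P = 107×9.8×(sin 33° + 0.16 cos 33°)/(cos 33° − 0.16 sin 33°) = 1050×0.6788/0.7515 = 947 N.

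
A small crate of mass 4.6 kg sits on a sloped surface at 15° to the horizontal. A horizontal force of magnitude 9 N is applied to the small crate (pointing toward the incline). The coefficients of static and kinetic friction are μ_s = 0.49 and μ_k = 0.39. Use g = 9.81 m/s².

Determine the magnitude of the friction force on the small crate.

f ≈ 2.99 N (up the incline)

Resolve perpendicular to the incline: N = m g cos θ + P sin θ = 4.6×9.81×cos 15° + 9×sin 15° = 45.92 N.
Parallel to the incline: P cos θ − m g sin θ = 8.693 − 11.68 = -2.986 N; the friction needed to balance this is 2.986 N acting up the slope.
The limit of static friction is μ_s N = 22.5 N.
|f_req| = 2.986 ≤ 22.5 N → the small crate is in equilibrium; friction equals the required value.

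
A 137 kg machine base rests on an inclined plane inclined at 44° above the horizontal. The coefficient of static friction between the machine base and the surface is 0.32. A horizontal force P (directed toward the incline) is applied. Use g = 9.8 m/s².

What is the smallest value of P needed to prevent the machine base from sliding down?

P_min ≈ 662 N

The machine base tends to slide down (tan θ > μ_s), so at the point of impending slip friction acts up-slope at its limit: f = μ_s N.
Perpendicular to the incline: N = m g cos θ + P sin θ.
Along the incline: P cos θ + μ_s N = m g sin θ, i.e. P cos θ + μ_s (m g cos θ + P sin θ) = m g sin θ.
Solving, P (cos θ + μ_s sin θ) = m g (sin θ − μ_s cos θ), so P = 1340×0.4645/0.9416 = 662 N.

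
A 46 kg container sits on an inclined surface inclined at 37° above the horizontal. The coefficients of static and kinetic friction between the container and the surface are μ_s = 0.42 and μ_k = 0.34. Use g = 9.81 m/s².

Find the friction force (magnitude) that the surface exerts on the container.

f ≈ 123 N (up the incline)

Normal force: N = m g cos θ = 46 × 9.81 × cos 37° = 360.4 N.
Along the slope the weight component is m g sin θ = 271.6 N; friction must supply exactly this, acting up-slope.
The static-friction ceiling is μ_s N = 0.42 × 360.4 = 151.4 N.
Since |271.6| > 151.4 N, static friction cannot hold it; the container slides down the incline and kinetic friction applies: f = μ_k N = 0.34 × 360.4 = 123 N.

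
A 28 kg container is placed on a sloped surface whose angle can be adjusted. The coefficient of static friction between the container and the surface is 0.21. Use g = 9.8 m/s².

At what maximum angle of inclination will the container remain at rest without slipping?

θ_max ≈ 11.9°

At the slip threshold, m g sin θ = μ_s · m g cos θ, so tan θ = μ_s.
θ_max = arctan(0.21) = 11.9°.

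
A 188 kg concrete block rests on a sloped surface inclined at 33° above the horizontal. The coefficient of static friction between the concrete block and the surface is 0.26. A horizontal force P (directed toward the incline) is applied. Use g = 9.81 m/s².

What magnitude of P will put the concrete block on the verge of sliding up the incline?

At impending motion up the slope, friction acts down-slope at its limit: f = μ_s N.
Perpendicular to the incline: N = m g cos θ + P sin θ.
Along the incline: P cos θ = m g sin θ + μ_s N = m g sin θ + μ_s (m g cos θ + P sin θ).
Solving, P (cos θ − μ_s sin θ) = m g (sin θ + μ_s cos θ), so P = 188×9.81×(sin 33° + 0.26 cos 33°)/(cos 33° − 0.26 sin 33°) = 1840×0.7627/0.6971 = 2020 N.

P ≈ 2020 N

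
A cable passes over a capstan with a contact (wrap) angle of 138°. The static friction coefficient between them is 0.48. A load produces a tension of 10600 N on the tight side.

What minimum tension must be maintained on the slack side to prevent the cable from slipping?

Capstan equation at impending slip: T_tight/T_slack = e^{μβ}.
β = 138° = 2.409 rad; e^{μβ} = e^{0.48×2.409} = 3.178.
T_slack = T_tight / e^{μβ} = 10600 / 3.178 = 3340 N.

T_min ≈ 3340 N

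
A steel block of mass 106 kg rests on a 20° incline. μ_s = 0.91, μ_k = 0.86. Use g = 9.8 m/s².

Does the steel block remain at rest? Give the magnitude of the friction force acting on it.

N = m g cos θ = 976 N.
Down-slope weight component: m g sin θ = 355 N.
μ_s N = 888 N.
355 ≤ 888 N, so it stays put; friction = 355 N.

f ≈ 355 N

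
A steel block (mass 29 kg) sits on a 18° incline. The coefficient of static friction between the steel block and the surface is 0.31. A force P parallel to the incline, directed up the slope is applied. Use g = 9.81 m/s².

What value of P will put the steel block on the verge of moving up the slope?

At impending motion up the slope, friction acts down-slope at its limit: f = μ_s N.
P is parallel to the surface, so N = m g cos θ = 271 N.
Along the incline: P = m g sin θ + μ_s N = 87.9 + 0.31×271 = 172 N.

P ≈ 172 N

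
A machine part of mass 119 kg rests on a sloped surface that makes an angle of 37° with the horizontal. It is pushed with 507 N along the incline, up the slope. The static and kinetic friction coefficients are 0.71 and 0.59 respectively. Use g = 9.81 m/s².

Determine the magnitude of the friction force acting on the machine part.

Normal force: N = m g cos θ = 119 × 9.81 × cos 37° = 932.3 N.
The friction needed for equilibrium is m g sin θ − P = 702.6 − 507 = 195.6 N, measured positive up-slope.
The static-friction ceiling is μ_s N = 0.71 × 932.3 = 661.9 N.
Since |195.6| ≤ 661.9 N, static friction is sufficient; f equals the required value, not μ_s N.

f ≈ 196 N (up the incline)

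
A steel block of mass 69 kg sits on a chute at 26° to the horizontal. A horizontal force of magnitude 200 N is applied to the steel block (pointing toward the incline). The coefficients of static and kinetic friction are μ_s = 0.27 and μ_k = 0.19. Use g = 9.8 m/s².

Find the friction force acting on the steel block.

f ≈ 117 N (up the incline)

Normal direction: N = m g cos θ + P sin θ = 695.4 N.
Parallel to the incline: P cos θ − m g sin θ = 179.8 − 296.4 = -116.7 N; the friction needed to balance this is 116.7 N acting up the slope.
Maximum static friction: μ_s N = 0.27 × 695.4 = 187.8 N.
|f_req| = 116.7 ≤ 187.8 N → the steel block is in equilibrium; friction equals the required value.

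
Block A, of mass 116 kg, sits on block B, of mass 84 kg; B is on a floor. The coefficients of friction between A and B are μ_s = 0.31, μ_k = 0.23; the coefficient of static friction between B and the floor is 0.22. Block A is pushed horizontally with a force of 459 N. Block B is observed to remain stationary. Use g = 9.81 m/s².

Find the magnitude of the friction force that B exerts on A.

Between the blocks, N₁ = m_A g = 1138 N.
Maximum static friction on A from B: μ_s N₁ = 0.31×1138 = 352.8 N.
Since P = 459 N > 352.8 N, A slides on B; the A–B friction is kinetic: f₁ = μ_k N₁ = 0.23×1138 = 262 N.
By Newton's third law B feels 262 N forward from A. With B stationary, the floor's static friction on B balances it: f₂ = 262 N (well within μ_s(m_A+m_B)g = 431.6 N).

f ≈ 262 N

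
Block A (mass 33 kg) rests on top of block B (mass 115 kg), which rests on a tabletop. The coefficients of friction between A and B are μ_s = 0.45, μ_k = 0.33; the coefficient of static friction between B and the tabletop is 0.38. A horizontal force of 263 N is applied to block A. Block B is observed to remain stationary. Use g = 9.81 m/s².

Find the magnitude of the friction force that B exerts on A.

f ≈ 107 N

Normal force at the A–B interface: N₁ = m_A g = 323.7 N.
Maximum static friction on A from B: μ_s N₁ = 0.45×323.7 = 145.7 N.
Since P = 263 N > 145.7 N, A slides on B; the A–B friction is kinetic: f₁ = μ_k N₁ = 0.33×323.7 = 107 N.
B experiences an equal 107 N forward from A (third law). B is in equilibrium, so the floor supplies f₂ = 107 N of static friction (limit μ_s(m_A+m_B)g = 551.7 N, not exceeded).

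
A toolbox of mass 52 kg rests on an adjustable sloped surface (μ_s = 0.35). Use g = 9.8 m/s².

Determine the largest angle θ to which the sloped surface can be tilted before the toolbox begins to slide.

θ_max ≈ 19.3°

At the slip threshold, m g sin θ = μ_s · m g cos θ, so tan θ = μ_s.
θ_max = arctan(0.35) = 19.3°.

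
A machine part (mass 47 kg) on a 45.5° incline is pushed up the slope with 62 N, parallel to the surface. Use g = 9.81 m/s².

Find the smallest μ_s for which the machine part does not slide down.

N = m g cos θ = 323.2 N.
Friction must make up the shortfall along the incline: f = m g sin θ − P = 328.9 − 62 = 266.9 N.
At the threshold f = μ_s N, so μ_s,min = 266.9/323.2 = 0.826.

μ_s,min ≈ 0.826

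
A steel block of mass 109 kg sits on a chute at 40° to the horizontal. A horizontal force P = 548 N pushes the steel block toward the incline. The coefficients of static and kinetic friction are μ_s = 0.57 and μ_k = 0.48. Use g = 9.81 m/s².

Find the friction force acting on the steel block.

The horizontal push has a component P sin θ into the surface, so N = m g cos θ + P sin θ = 819.1 + 352.2 = 1171 N.
Along the incline, the net driving force (taking up-slope positive) is P cos θ − m g sin θ = 419.8 − 687.3 = -267.5 N, so equilibrium requires friction f = 267.5 N (up-slope).
Maximum static friction: μ_s N = 0.57 × 1171 = 667.7 N.
Since 267.5 N is within the 667.7 N limit, the steel block stays put and friction is exactly 268 N.

f ≈ 268 N (up the incline)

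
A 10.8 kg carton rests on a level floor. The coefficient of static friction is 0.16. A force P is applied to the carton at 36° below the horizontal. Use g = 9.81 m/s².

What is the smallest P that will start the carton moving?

P ≈ 23.7 N

N = m g + P sin α (the push presses the carton into the level floor).
At impending slip, P cos α = μ_s N = μ_s (m g + P sin α).
Solving: P (cos α − μ_s sin α) = μ_s m g → P = 0.16×106/(cos 36° − 0.16 sin 36°) = 17/0.715 = 23.7 N.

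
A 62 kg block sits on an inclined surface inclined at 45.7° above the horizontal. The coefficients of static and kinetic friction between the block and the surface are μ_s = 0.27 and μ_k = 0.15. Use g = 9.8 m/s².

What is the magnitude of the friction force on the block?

The normal reaction is N = m g cos θ = 424.4 N.
For equilibrium along the incline, friction must balance the weight component: f = m g sin θ = 434.9 N up the slope.
Maximum static friction available: μ_s N = 0.27 × 424.4 = 114.6 N.
Since |434.9| > 114.6 N, static friction cannot hold it; the block slides down the incline and kinetic friction applies: f = μ_k N = 0.15 × 424.4 = 63.7 N.

f ≈ 63.7 N (up the incline)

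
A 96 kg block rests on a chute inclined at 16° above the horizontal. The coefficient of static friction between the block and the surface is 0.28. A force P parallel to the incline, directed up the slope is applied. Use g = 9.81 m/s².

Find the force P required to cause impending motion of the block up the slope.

P ≈ 513 N

At impending motion up the slope, friction acts down-slope at its limit: f = μ_s N.
P is parallel to the surface, so N = m g cos θ = 905 N.
Along the incline: P = m g sin θ + μ_s N = 260 + 0.28×905 = 513 N.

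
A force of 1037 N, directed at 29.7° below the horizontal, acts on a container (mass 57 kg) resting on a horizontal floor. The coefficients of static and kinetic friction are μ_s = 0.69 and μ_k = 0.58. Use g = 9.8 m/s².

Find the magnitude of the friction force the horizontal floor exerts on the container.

f ≈ 622 N

The vertical component of P adds to the normal force: N = m g + P sin α = 558.6 + 513.8 = 1072 N.
For equilibrium, f = P cos α = 1037×cos 29.7° = 900.8 N.
μ_s N = 0.69 × 1072 = 739.9 N.
900.8 > 739.9 N → the container slides; f = μ_k N = 0.58×1072 = 622 N.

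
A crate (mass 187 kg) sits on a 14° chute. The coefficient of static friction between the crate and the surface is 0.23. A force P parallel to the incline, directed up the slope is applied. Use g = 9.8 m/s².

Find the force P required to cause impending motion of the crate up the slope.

P ≈ 852 N

At impending motion up the slope, friction acts down-slope at its limit: f = μ_s N.
P is parallel to the surface, so N = m g cos θ = 1780 N.
Along the incline: P = m g sin θ + μ_s N = 443 + 0.23×1780 = 852 N.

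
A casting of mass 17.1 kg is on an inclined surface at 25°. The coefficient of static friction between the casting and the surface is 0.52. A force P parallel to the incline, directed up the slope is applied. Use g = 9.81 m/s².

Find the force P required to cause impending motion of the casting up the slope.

P ≈ 150 N

At impending motion up the slope, friction acts down-slope at its limit: f = μ_s N.
P is parallel to the surface, so N = m g cos θ = 152 N.
Along the incline: P = m g sin θ + μ_s N = 70.9 + 0.52×152 = 150 N.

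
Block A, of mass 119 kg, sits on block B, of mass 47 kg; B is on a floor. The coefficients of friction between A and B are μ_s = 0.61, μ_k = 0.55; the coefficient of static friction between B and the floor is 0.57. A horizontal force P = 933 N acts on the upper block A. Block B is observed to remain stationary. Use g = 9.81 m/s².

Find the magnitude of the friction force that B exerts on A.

f ≈ 642 N

Normal force at the A–B interface: N₁ = m_A g = 1167 N.
Maximum static friction on A from B: μ_s N₁ = 0.61×1167 = 712.1 N.
P = 933 N exceeds that limit, so A slips over B and the interface friction becomes kinetic: f₁ = μ_k N₁ = 0.55×1167 = 642 N.
B experiences an equal 642 N forward from A (third law). B is in equilibrium, so the floor supplies f₂ = 642 N of static friction (limit μ_s(m_A+m_B)g = 928.2 N, not exceeded).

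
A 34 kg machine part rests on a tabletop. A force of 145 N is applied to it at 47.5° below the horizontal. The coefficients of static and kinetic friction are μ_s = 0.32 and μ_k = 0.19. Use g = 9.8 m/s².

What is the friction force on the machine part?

f ≈ 98 N

The vertical component of P adds to the normal force: N = m g + P sin α = 333.2 + 106.9 = 440.1 N.
For equilibrium, f = P cos α = 145×cos 47.5° = 97.96 N.
μ_s N = 0.32 × 440.1 = 140.8 N.
97.96 ≤ 140.8 N → static; friction equals the required 98 N.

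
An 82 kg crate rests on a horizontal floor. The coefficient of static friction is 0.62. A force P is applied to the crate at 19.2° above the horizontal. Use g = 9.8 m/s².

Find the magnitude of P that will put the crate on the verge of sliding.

N = m g − P sin α (the pull lifts the crate).
At impending slip, P cos α = μ_s N = μ_s (m g − P sin α).
Solving: P (cos α + μ_s sin α) = μ_s m g → P = 0.62×804/(cos 19.2° + 0.62 sin 19.2°) = 498/1.148 = 434 N.

P ≈ 434 N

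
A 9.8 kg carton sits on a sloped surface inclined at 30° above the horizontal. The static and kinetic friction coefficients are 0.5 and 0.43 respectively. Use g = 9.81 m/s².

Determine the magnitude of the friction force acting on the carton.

f ≈ 35.8 N (up the incline)

The normal reaction is N = m g cos θ = 83.26 N.
Along the slope the weight component is m g sin θ = 48.07 N; friction must supply exactly this, acting up-slope.
The static-friction ceiling is μ_s N = 0.5 × 83.26 = 41.63 N.
|48.07| exceeds 41.63 N, so the carton slips down-slope; friction is kinetic, f = μ_k N = 0.43×83.26 = 35.8 N.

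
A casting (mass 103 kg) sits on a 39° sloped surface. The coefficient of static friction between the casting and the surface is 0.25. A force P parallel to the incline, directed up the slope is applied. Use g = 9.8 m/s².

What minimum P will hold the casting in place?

P_min ≈ 439 N

The casting tends to slide down (tan θ > μ_s), so at the point of impending slip friction acts up-slope at its limit: f = μ_s N.
P is parallel to the surface, so N = m g cos θ = 784 N.
Along the incline: P + μ_s N = m g sin θ, so P = 635 − 0.25×784 = 439 N.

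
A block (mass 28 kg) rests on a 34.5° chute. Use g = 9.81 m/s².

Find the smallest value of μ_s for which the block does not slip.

μ_s,min ≈ 0.687

At the slip threshold m g sin θ = μ_s m g cos θ, so μ_s,min = tan θ.
μ_s,min = tan 34.5° = 0.687.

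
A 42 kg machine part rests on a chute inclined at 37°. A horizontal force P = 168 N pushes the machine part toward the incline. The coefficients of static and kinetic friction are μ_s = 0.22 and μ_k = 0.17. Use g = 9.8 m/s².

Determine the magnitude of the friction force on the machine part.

Resolve perpendicular to the incline: N = m g cos θ + P sin θ = 42×9.8×cos 37° + 168×sin 37° = 429.8 N.
Parallel to the incline: P cos θ − m g sin θ = 134.2 − 247.7 = -113.5 N; the friction needed to balance this is 113.5 N acting up the slope.
The limit of static friction is μ_s N = 94.56 N.
The required 113.5 N exceeds the static limit, so the machine part slides down-slope and f = μ_k N = 0.17×429.8 = 73.1 N.

f ≈ 73.1 N (up the incline)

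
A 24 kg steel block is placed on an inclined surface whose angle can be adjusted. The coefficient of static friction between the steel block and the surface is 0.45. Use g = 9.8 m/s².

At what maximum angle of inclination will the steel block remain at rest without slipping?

At the slip threshold, m g sin θ = μ_s · m g cos θ, so tan θ = μ_s.
θ_max = arctan(0.45) = 24.2°.

θ_max ≈ 24.2°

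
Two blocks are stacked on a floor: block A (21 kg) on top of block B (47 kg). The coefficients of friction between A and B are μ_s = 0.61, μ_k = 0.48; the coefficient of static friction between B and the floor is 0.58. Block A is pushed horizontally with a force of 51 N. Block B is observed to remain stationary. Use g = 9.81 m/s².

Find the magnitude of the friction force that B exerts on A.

The normal force B exerts on A is simply A's weight, N₁ = 206 N.
So the A–B interface can sustain at most μ_s N₁ = 125.7 N of static friction.
P = 51 N is within that limit, so A and B move together (both at rest); the A–B friction is simply f₁ = P = 51 N.
By Newton's third law B feels 51 N forward from A. With B stationary, the floor's static friction on B balances it: f₂ = 51 N (well within μ_s(m_A+m_B)g = 386.9 N).

f ≈ 51 N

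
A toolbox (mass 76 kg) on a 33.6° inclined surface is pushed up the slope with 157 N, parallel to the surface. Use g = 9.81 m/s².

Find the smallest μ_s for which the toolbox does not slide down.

N = m g cos θ = 621 N.
Friction must make up the shortfall along the incline: f = m g sin θ − P = 412.6 − 157 = 255.6 N.
At the threshold f = μ_s N, so μ_s,min = 255.6/621 = 0.412.

μ_s,min ≈ 0.412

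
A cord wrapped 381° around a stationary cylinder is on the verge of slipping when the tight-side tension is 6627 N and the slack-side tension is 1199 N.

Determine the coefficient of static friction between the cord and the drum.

T₂/T₁ = e^{μβ} → μ = ln(T₂/T₁)/β.
β = 381° = 6.65 rad.
μ = ln(6627/1199)/6.65 = ln(5.527)/6.65 = 0.257.

μ ≈ 0.257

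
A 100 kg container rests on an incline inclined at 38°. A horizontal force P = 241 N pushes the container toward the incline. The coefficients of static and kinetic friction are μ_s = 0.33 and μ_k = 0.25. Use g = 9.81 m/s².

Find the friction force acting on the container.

f ≈ 230 N (up the incline)

The horizontal push has a component P sin θ into the surface, so N = m g cos θ + P sin θ = 773 + 148.4 = 921.4 N.
Along the incline, the net driving force (taking up-slope positive) is P cos θ − m g sin θ = 189.9 − 604 = -414.1 N, so equilibrium requires friction f = 414.1 N (up-slope).
The limit of static friction is μ_s N = 304.1 N.
The required 414.1 N exceeds the static limit, so the container slides down-slope and f = μ_k N = 0.25×921.4 = 230 N.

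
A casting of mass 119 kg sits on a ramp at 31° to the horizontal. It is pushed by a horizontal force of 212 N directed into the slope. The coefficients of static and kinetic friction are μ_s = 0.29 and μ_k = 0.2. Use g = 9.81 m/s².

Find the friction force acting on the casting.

Resolve perpendicular to the incline: N = m g cos θ + P sin θ = 119×9.81×cos 31° + 212×sin 31° = 1110 N.
Parallel to the incline: P cos θ − m g sin θ = 181.7 − 601.3 = -419.5 N; the friction needed to balance this is 419.5 N acting up the slope.
The limit of static friction is μ_s N = 321.9 N.
|f_req| = 419.5 > 321.9 N → the casting slides down the incline; f = μ_k N = 0.2 × 1110 = 222 N.

f ≈ 222 N (up the incline)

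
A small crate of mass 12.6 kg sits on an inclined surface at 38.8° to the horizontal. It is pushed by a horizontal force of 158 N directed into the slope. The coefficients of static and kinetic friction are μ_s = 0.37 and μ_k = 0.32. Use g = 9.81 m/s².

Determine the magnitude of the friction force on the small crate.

Normal direction: N = m g cos θ + P sin θ = 195.3 N.
Along the incline, the net driving force (taking up-slope positive) is P cos θ − m g sin θ = 123.1 − 77.45 = 45.68 N, so equilibrium requires friction f = -45.68 N (down-slope).
The limit of static friction is μ_s N = 72.27 N.
Since 45.68 N is within the 72.27 N limit, the small crate stays put and friction is exactly 45.7 N.

f ≈ 45.7 N (down the incline)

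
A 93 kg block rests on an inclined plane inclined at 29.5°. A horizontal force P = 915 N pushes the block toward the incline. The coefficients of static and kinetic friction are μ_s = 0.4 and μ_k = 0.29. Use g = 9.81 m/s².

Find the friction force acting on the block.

f ≈ 347 N (down the incline)

The horizontal push has a component P sin θ into the surface, so N = m g cos θ + P sin θ = 794.1 + 450.6 = 1245 N.
Parallel to the incline: P cos θ − m g sin θ = 796.4 − 449.3 = 347.1 N; the friction needed to balance this is 347.1 N acting down the slope.
The limit of static friction is μ_s N = 497.8 N.
Since 347.1 N is within the 497.8 N limit, the block stays put and friction is exactly 347 N.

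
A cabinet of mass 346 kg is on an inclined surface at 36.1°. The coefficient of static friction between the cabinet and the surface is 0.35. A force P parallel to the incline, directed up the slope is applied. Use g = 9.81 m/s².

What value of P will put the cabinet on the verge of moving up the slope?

P ≈ 2960 N

At impending motion up the slope, friction acts down-slope at its limit: f = μ_s N.
P is parallel to the surface, so N = m g cos θ = 2740 N.
Along the incline: P = m g sin θ + μ_s N = 2000 + 0.35×2740 = 2960 N.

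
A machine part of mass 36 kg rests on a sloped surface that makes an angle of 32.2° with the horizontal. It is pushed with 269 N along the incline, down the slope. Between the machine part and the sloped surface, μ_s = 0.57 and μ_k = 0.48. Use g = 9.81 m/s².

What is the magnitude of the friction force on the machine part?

Normal force: N = m g cos θ = 36 × 9.81 × cos 32.2° = 298.8 N.
For equilibrium along the incline the friction force must supply f = m g sin θ + P = 188.2 + 269 = 457.2 N (positive meaning up-slope).
The static-friction ceiling is μ_s N = 0.57 × 298.8 = 170.3 N.
Since |457.2| > 170.3 N, static friction cannot hold it; the machine part slides down the incline and kinetic friction applies: f = μ_k N = 0.48 × 298.8 = 143 N.

f ≈ 143 N (up the incline)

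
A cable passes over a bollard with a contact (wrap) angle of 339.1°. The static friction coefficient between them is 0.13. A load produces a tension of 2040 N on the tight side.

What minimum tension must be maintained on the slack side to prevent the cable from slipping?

T_min ≈ 945 N

Capstan equation at impending slip: T_tight/T_slack = e^{μβ}.
β = 339.1° = 5.918 rad; e^{μβ} = e^{0.13×5.918} = 2.158.
T_slack = T_tight / e^{μβ} = 2040 / 2.158 = 945 N.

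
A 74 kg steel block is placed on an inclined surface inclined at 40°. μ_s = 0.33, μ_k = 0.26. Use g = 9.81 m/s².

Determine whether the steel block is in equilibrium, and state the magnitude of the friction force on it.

N = m g cos θ = 556 N.
Down-slope weight component: m g sin θ = 467 N.
μ_s N = 184 N.
467 > 184 N, so it slides; kinetic friction f = μ_k N = 0.26×556 = 145 N.

f ≈ 145 N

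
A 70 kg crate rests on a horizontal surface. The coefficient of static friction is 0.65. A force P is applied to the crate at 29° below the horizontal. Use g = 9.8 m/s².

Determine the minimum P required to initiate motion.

P ≈ 797 N

N = m g + P sin α (the push presses the crate into the horizontal surface).
At impending slip, P cos α = μ_s N = μ_s (m g + P sin α).
Solving: P (cos α − μ_s sin α) = μ_s m g → P = 0.65×686/(cos 29° − 0.65 sin 29°) = 446/0.5595 = 797 N.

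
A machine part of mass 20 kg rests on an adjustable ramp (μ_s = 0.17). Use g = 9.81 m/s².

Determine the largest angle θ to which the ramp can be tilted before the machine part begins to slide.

θ_max ≈ 9.65°

At the slip threshold, m g sin θ = μ_s · m g cos θ, so tan θ = μ_s.
θ_max = arctan(0.17) = 9.65°.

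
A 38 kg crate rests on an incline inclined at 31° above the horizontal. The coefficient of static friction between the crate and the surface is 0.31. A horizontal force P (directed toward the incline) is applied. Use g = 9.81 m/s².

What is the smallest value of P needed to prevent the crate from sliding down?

P_min ≈ 91.4 N

The crate tends to slide down (tan θ > μ_s), so at the point of impending slip friction acts up-slope at its limit: f = μ_s N.
Perpendicular to the incline: N = m g cos θ + P sin θ.
Along the incline: P cos θ + μ_s N = m g sin θ, i.e. P cos θ + μ_s (m g cos θ + P sin θ) = m g sin θ.
Solving, P (cos θ + μ_s sin θ) = m g (sin θ − μ_s cos θ), so P = 373×0.2493/1.017 = 91.4 N.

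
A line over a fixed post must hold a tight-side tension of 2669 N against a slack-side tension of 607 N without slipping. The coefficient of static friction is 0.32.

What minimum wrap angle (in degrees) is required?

β_min ≈ 265°

T₂/T₁ = e^{μβ} → β = ln(T₂/T₁)/μ.
β = ln(2669/607)/0.32 = 1.481/0.32 = 4.628 rad.
In degrees: β = 4.628 × 180/π = 265°.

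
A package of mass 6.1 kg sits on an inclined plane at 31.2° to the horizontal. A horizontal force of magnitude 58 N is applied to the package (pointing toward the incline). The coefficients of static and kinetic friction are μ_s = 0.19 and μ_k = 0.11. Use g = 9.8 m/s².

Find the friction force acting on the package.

f ≈ 8.93 N (down the incline)

Resolve perpendicular to the incline: N = m g cos θ + P sin θ = 6.1×9.8×cos 31.2° + 58×sin 31.2° = 81.18 N.
Parallel to the incline: P cos θ − m g sin θ = 49.61 − 30.97 = 18.64 N; the friction needed to balance this is 18.64 N acting down the slope.
Maximum static friction: μ_s N = 0.19 × 81.18 = 15.42 N.
|f_req| = 18.64 > 15.42 N → the package slides up the incline; f = μ_k N = 0.11 × 81.18 = 8.93 N.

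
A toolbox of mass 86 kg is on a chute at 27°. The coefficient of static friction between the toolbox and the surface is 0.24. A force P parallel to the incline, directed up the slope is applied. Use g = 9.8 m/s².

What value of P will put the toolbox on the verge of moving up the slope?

At impending motion up the slope, friction acts down-slope at its limit: f = μ_s N.
P is parallel to the surface, so N = m g cos θ = 751 N.
Along the incline: P = m g sin θ + μ_s N = 383 + 0.24×751 = 563 N.

P ≈ 563 N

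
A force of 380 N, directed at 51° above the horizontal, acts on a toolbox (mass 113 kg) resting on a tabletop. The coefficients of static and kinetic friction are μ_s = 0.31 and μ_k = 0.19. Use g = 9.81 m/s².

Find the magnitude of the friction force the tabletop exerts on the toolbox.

N = m g − P sin α = 1109 − 380×sin 51° = 813.2 N.
Horizontally, friction must balance P cos α = 239.1 N.
μ_s N = 0.31 × 813.2 = 252.1 N.
Since 239.1 N does not exceed the limit, the toolbox stays at rest and f = 239 N.

f ≈ 239 N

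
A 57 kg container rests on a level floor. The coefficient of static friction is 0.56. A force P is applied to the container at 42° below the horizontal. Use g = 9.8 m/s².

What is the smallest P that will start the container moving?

P ≈ 849 N

N = m g + P sin α (the push presses the container into the level floor).
At impending slip, P cos α = μ_s N = μ_s (m g + P sin α).
Solving: P (cos α − μ_s sin α) = μ_s m g → P = 0.56×559/(cos 42° − 0.56 sin 42°) = 313/0.3684 = 849 N.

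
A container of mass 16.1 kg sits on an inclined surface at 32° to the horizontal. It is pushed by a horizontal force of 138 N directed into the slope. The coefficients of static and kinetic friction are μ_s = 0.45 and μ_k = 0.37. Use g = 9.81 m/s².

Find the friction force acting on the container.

Resolve perpendicular to the incline: N = m g cos θ + P sin θ = 16.1×9.81×cos 32° + 138×sin 32° = 207.1 N.
Parallel to the incline: P cos θ − m g sin θ = 117 − 83.7 = 33.33 N; the friction needed to balance this is 33.33 N acting down the slope.
Maximum static friction: μ_s N = 0.45 × 207.1 = 93.18 N.
|f_req| = 33.33 ≤ 93.18 N → the container is in equilibrium; friction equals the required value.

f ≈ 33.3 N (down the incline)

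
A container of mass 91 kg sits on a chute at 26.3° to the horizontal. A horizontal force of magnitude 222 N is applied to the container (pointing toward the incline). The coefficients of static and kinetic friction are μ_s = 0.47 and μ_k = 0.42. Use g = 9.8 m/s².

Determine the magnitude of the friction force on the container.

The horizontal push has a component P sin θ into the surface, so N = m g cos θ + P sin θ = 799.5 + 98.36 = 897.8 N.
Along the incline, the net driving force (taking up-slope positive) is P cos θ − m g sin θ = 199 − 395.1 = -196.1 N, so equilibrium requires friction f = 196.1 N (up-slope).
Maximum static friction: μ_s N = 0.47 × 897.8 = 422 N.
|f_req| = 196.1 ≤ 422 N → the container is in equilibrium; friction equals the required value.

f ≈ 196 N (up the incline)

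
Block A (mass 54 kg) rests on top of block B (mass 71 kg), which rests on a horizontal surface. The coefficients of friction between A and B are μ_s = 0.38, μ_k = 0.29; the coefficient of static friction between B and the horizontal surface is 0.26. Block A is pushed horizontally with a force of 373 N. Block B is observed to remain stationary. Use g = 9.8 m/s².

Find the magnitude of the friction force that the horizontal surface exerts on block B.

f ≈ 153 N

The normal force B exerts on A is simply A's weight, N₁ = 529.2 N.
So the A–B interface can sustain at most μ_s N₁ = 201.1 N of static friction.
Since P = 373 N > 201.1 N, A slides on B; the A–B friction is kinetic: f₁ = μ_k N₁ = 0.29×529.2 = 153 N.
B experiences an equal 153 N forward from A (third law). B is in equilibrium, so the floor supplies f₂ = 153 N of static friction (limit μ_s(m_A+m_B)g = 318.5 N, not exceeded).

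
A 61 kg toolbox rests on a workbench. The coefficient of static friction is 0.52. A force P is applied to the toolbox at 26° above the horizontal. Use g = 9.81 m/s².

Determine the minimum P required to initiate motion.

N = m g − P sin α (the pull lifts the toolbox).
At impending slip, P cos α = μ_s N = μ_s (m g − P sin α).
Solving: P (cos α + μ_s sin α) = μ_s m g → P = 0.52×598/(cos 26° + 0.52 sin 26°) = 311/1.127 = 276 N.

P ≈ 276 N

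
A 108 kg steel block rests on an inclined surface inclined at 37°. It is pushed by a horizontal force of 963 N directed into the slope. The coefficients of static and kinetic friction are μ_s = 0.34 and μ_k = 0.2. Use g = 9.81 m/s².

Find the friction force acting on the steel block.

Normal direction: N = m g cos θ + P sin θ = 1426 N.
Parallel to the incline: P cos θ − m g sin θ = 769.1 − 637.6 = 131.5 N; the friction needed to balance this is 131.5 N acting down the slope.
Maximum static friction: μ_s N = 0.34 × 1426 = 484.7 N.
|f_req| = 131.5 ≤ 484.7 N → the steel block is in equilibrium; friction equals the required value.

f ≈ 131 N (down the incline)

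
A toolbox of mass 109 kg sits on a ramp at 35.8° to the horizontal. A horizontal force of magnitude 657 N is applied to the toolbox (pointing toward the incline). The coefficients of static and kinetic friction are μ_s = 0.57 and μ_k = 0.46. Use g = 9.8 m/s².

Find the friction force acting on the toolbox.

Resolve perpendicular to the incline: N = m g cos θ + P sin θ = 109×9.8×cos 35.8° + 657×sin 35.8° = 1251 N.
Parallel to the incline: P cos θ − m g sin θ = 532.9 − 624.9 = -91.98 N; the friction needed to balance this is 91.98 N acting up the slope.
The limit of static friction is μ_s N = 712.9 N.
Since 91.98 N is within the 712.9 N limit, the toolbox stays put and friction is exactly 92 N.

f ≈ 92 N (up the incline)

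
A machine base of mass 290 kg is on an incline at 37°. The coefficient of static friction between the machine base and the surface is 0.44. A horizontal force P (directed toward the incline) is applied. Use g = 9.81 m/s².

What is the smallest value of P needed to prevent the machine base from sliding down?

P_min ≈ 670 N

The machine base tends to slide down (tan θ > μ_s), so at the point of impending slip friction acts up-slope at its limit: f = μ_s N.
Perpendicular to the incline: N = m g cos θ + P sin θ.
Along the incline: P cos θ + μ_s N = m g sin θ, i.e. P cos θ + μ_s (m g cos θ + P sin θ) = m g sin θ.
Solving, P (cos θ + μ_s sin θ) = m g (sin θ − μ_s cos θ), so P = 2840×0.2504/1.063 = 670 N.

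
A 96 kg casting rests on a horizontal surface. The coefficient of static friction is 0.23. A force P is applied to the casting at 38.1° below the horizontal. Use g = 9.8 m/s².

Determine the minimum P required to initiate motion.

P ≈ 335 N

N = m g + P sin α (the push presses the casting into the horizontal surface).
At impending slip, P cos α = μ_s N = μ_s (m g + P sin α).
Solving: P (cos α − μ_s sin α) = μ_s m g → P = 0.23×941/(cos 38.1° − 0.23 sin 38.1°) = 216/0.645 = 335 N.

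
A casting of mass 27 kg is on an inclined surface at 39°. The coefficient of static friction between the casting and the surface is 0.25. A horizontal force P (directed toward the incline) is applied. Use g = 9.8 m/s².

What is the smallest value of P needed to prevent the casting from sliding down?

P_min ≈ 123 N

The casting tends to slide down (tan θ > μ_s), so at the point of impending slip friction acts up-slope at its limit: f = μ_s N.
Perpendicular to the incline: N = m g cos θ + P sin θ.
Along the incline: P cos θ + μ_s N = m g sin θ, i.e. P cos θ + μ_s (m g cos θ + P sin θ) = m g sin θ.
Solving, P (cos θ + μ_s sin θ) = m g (sin θ − μ_s cos θ), so P = 265×0.435/0.9345 = 123 N.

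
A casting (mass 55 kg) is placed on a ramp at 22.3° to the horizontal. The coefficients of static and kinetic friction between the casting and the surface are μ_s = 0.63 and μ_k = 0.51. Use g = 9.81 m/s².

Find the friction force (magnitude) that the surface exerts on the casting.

Perpendicular to the surface, N = m g cos θ = 55·9.81·cos 22.3° = 499.2 N.
For equilibrium along the incline, friction must balance the weight component: f = m g sin θ = 204.7 N up the slope.
The static-friction ceiling is μ_s N = 0.63 × 499.2 = 314.5 N.
Since |204.7| ≤ 314.5 N, the casting remains in static equilibrium and friction takes exactly the required value.

f ≈ 205 N (up the incline)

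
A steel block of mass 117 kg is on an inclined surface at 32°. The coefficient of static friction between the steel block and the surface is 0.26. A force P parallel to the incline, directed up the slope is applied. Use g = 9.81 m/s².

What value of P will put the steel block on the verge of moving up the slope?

At impending motion up the slope, friction acts down-slope at its limit: f = μ_s N.
P is parallel to the surface, so N = m g cos θ = 973 N.
Along the incline: P = m g sin θ + μ_s N = 608 + 0.26×973 = 861 N.

P ≈ 861 N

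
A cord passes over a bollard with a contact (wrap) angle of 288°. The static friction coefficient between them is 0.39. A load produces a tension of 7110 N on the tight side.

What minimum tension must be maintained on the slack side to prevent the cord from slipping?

Capstan equation at impending slip: T_tight/T_slack = e^{μβ}.
β = 288° = 5.027 rad; e^{μβ} = e^{0.39×5.027} = 7.102.
T_slack = T_tight / e^{μβ} = 7110 / 7.102 = 1000 N.

T_min ≈ 1000 N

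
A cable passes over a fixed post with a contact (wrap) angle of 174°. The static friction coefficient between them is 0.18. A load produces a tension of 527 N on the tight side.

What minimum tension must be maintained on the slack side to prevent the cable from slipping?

T_min ≈ 305 N

Capstan equation at impending slip: T_tight/T_slack = e^{μβ}.
β = 174° = 3.037 rad; e^{μβ} = e^{0.18×3.037} = 1.727.
T_slack = T_tight / e^{μβ} = 527 / 1.727 = 305 N.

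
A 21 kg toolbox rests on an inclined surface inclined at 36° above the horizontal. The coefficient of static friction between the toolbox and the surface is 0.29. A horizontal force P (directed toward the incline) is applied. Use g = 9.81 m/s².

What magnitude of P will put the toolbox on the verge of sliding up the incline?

At impending motion up the slope, friction acts down-slope at its limit: f = μ_s N.
Perpendicular to the incline: N = m g cos θ + P sin θ.
Along the incline: P cos θ = m g sin θ + μ_s N = m g sin θ + μ_s (m g cos θ + P sin θ).
Solving, P (cos θ − μ_s sin θ) = m g (sin θ + μ_s cos θ), so P = 21×9.81×(sin 36° + 0.29 cos 36°)/(cos 36° − 0.29 sin 36°) = 206×0.8224/0.6386 = 265 N.

P ≈ 265 N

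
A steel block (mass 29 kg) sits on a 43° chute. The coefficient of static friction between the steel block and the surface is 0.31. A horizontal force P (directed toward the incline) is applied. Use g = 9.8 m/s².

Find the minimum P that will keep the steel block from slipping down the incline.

P_min ≈ 137 N

The steel block tends to slide down (tan θ > μ_s), so at the point of impending slip friction acts up-slope at its limit: f = μ_s N.
Perpendicular to the incline: N = m g cos θ + P sin θ.
Along the incline: P cos θ + μ_s N = m g sin θ, i.e. P cos θ + μ_s (m g cos θ + P sin θ) = m g sin θ.
Solving, P (cos θ + μ_s sin θ) = m g (sin θ − μ_s cos θ), so P = 284×0.4553/0.9428 = 137 N.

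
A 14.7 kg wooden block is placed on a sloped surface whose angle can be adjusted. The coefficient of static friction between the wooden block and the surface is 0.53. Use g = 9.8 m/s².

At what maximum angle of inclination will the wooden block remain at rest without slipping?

θ_max ≈ 27.9°

At the slip threshold, m g sin θ = μ_s · m g cos θ, so tan θ = μ_s.
θ_max = arctan(0.53) = 27.9°.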